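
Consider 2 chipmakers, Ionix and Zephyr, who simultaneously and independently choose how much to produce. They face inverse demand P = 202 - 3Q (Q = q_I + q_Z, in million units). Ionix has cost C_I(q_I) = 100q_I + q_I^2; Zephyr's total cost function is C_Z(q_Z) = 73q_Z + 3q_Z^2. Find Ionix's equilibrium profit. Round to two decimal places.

Ionix's profit: π_I = (202 - 3Q)q_I - (100q_I + q_I²). Setting ∂π_I/∂q_I = 0: 102 - 8q_I - 3(q_Z) = 0.
Zephyr's profit: π_Z = (202 - 3Q)q_Z - (73q_Z + 3q_Z²). Setting ∂π_Z/∂q_Z = 0: 129 - 12q_Z - 3(q_I) = 0.
So q_I = (102 - 3q_Z)/8 and q_Z = (129 - 3q_I)/12.
Substituting one into the other gives q_I = 279/29 and q_Z = 242/29.
Price P = 202 - 3·(521/29) = 148.1034.
Ionix's profit: 148.1034·(279/29) - 100·(279/29) - (279/29)² = 370.2307.

370.23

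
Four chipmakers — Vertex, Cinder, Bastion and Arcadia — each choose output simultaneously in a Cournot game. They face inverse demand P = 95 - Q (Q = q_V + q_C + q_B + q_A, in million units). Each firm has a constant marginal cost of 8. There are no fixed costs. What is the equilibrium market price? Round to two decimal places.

Each firm earns π_i = (95 - Q)q_i - 8q_i.
First-order condition (treating rivals' output as given): 87 - 2q_i - Σ_{j≠i} q_j = 0.
With identical firms every q_j equals q_i, so Σ_{j≠i} q_j = 3q_i and 87 = 5q_i, giving q_i = 87/5.
Total output Q = 348/5, so price P = 95 - 348/5 = 127/5.

25.40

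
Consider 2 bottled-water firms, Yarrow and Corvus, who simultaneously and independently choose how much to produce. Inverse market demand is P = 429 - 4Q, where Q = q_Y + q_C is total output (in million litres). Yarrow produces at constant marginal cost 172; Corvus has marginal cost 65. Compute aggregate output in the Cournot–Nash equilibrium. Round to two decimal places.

Yarrow's profit: π_Y = (429 - 4Q)q_Y - (172q_Y). Setting ∂π_Y/∂q_Y = 0: 257 - 8q_Y - 4(q_C) = 0.
Corvus's first-order condition: 364 - 8q_C - 4(q_Y) = 0.
Rearranging gives the reaction functions q_Y = (257 - 4q_C)/8 and q_C = (364 - 4q_Y)/8.
Solving the pair: q_Y = 25/2, q_C = 157/4.
Total output Q = 25/2 + 157/4 = 207/4.

51.75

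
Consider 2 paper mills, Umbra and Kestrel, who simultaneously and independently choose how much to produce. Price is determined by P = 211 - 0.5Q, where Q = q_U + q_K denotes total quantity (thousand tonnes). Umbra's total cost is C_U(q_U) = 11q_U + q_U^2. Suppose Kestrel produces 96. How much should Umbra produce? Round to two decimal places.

With the rival's output fixed at 96, Umbra's profit is π_U = (211 - (1/2)·96 - (1/2)q_U)q_U - (11q_U + q_U²) = (163 - (1/2)q_U)q_U - (11q_U + q_U²).
∂π_U/∂q_U = 152 - 3q_U = 0, so q_U = 152/3.

50.67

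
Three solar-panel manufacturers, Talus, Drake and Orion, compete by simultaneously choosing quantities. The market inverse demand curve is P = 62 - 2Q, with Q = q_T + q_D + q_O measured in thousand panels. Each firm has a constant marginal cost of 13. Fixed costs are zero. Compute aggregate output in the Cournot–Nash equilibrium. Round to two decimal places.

18.38

Each firm earns π_i = (62 - 2Q)q_i - 13q_i.
Setting ∂π_i/∂q_i = 0 with rivals' quantities fixed: 49 - 4q_i - 2·Σ_{j≠i} q_j = 0.
With identical firms every q_j equals q_i, so Σ_{j≠i} q_j = 2q_i and 49 = 8q_i, giving q_i = 49/8.
Total output Q = 49/8 + 49/8 + 49/8 = 147/8.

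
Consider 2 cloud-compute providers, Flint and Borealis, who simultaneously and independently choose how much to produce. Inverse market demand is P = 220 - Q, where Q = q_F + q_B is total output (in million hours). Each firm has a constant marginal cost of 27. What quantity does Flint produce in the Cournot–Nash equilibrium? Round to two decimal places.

64.33

A representative firm's profit is π_i = q_i(220 - Q) - 27q_i.
Setting ∂π_i/∂q_i = 0 with rivals' quantities fixed: 193 - 2q_i - q_j = 0.
With identical firms every q_j equals q_i, so q_j = q_i and 193 = 3q_i, giving q_i = 193/3.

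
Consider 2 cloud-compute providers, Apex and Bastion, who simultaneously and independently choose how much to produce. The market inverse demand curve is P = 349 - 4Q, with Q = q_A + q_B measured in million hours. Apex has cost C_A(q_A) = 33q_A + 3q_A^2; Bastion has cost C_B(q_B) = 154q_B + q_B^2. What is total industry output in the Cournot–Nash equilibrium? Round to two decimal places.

31.02

Apex's profit: π_A = (349 - 4Q)q_A - (33q_A + 3q_A²). Setting ∂π_A/∂q_A = 0: 316 - 14q_A - 4(q_B) = 0.
Bastion's first-order condition: 195 - 10q_B - 4(q_A) = 0.
So q_A = (316 - 4q_B)/14 and q_B = (195 - 4q_A)/10.
Solving the pair: q_A = 595/31, q_B = 733/62.
Total output Q = 595/31 + 733/62 = 1923/62.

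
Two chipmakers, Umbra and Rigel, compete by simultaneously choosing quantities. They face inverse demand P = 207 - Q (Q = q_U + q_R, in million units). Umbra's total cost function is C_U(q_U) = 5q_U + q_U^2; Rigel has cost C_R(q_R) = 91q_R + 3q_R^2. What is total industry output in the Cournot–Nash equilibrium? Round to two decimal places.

Umbra's profit: π_U = (207 - Q)q_U - (5q_U + q_U²). Setting ∂π_U/∂q_U = 0: 202 - 4q_U - (q_R) = 0.
Rigel's profit: π_R = (207 - Q)q_R - (91q_R + 3q_R²). Setting ∂π_R/∂q_R = 0: 116 - 8q_R - (q_U) = 0.
Best responses: q_U = (202 - q_R)/4, q_R = (116 - q_U)/8.
Solving the pair: q_U = 1500/31, q_R = 262/31.
Total output Q = 1500/31 + 262/31 = 1762/31.

56.84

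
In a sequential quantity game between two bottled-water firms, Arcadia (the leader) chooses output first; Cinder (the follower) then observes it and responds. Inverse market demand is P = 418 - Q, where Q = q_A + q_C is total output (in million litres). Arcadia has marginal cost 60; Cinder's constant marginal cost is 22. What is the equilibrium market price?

The follower Cinder best-responds to any q_A: π_C = (418 - Q)q_C - 22q_C.
Setting the follower's marginal profit to zero, 396 - q_A - 2q_C = 0, i.e. q_C = (396 - q_A)/2.
The leader anticipates this reaction. Substituting into P = 418 - Q gives P = 220 - (1/2)q_A, so π_A = (220 - (1/2)q_A)q_A - 60q_A.
Maximising: ∂π_A/∂q_A = 160 - q_A = 0, giving q_A = 160.
Then q_C = (396 - 160)/2 = 118.
Total output Q = 278, so price P = 418 - 278 = 140.

140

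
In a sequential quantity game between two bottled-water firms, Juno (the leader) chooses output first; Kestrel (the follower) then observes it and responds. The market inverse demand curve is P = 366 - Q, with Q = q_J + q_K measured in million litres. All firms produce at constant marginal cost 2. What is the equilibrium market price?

Solve by backward induction. Given q_J, the follower Kestrel maximises π_K = (366 - q_J - q_K)q_K - 2q_K.
Setting the follower's marginal profit to zero, 364 - q_J - 2q_K = 0, i.e. q_K = (364 - q_J)/2.
The leader anticipates this reaction. Substituting into P = 366 - Q gives P = 184 - (1/2)q_J, so π_J = (184 - (1/2)q_J)q_J - 2q_J.
Maximising: ∂π_J/∂q_J = 182 - q_J = 0, giving q_J = 182.
Then q_K = (364 - 182)/2 = 91.
Total output Q = 273, so price P = 366 - 273 = 93.

93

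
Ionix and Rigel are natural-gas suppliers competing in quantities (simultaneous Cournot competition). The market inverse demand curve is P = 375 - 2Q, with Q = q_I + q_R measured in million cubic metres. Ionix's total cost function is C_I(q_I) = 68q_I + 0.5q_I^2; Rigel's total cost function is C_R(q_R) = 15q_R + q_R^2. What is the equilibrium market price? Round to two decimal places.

197.46

Ionix's profit: π_I = (375 - 2Q)q_I - (68q_I + (1/2)q_I²). Setting ∂π_I/∂q_I = 0: 307 - 5q_I - 2(q_R) = 0.
Rigel's first-order condition: 360 - 6q_R - 2(q_I) = 0.
Best responses: q_I = (307 - 2q_R)/5, q_R = (360 - 2q_I)/6.
Substituting one into the other gives q_I = 561/13 and q_R = 593/13.
Total output Q = 1154/13, so price P = 375 - 2·(1154/13) = 197.4615.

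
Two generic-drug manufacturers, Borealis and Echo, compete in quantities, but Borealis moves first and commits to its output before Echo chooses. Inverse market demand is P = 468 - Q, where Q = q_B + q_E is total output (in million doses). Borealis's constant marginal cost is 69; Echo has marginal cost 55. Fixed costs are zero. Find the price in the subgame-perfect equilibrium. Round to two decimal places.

The follower Echo best-responds to any q_B: π_E = (468 - Q)q_E - 55q_E.
∂π_E/∂q_E = 413 - q_B - 2q_E = 0 gives the reaction function q_E = (413 - q_B)/2.
Borealis substitutes q_E(q_B) into its own profit: π_B = q_B(468 - q_B - (413 - q_B)/2) - 69q_B = (523/2 - (1/2)q_B)q_B - 69q_B.
The leader's first-order condition 385/2 - q_B = 0 yields q_B = 385/2.
Then q_E = (413 - 385/2)/2 = 441/4.
Total output Q = 1211/4, so price P = 468 - 1211/4 = 661/4.

165.25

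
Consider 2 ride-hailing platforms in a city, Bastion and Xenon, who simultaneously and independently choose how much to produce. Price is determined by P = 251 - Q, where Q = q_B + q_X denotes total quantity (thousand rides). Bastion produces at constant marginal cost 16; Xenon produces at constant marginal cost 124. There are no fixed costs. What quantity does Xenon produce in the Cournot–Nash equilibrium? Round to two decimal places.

Bastion's profit: π_B = (251 - Q)q_B - (16q_B). Setting ∂π_B/∂q_B = 0: 235 - 2q_B - (q_X) = 0.
Xenon's profit: π_X = (251 - Q)q_X - (124q_X). Setting ∂π_X/∂q_X = 0: 127 - 2q_X - (q_B) = 0.
Best responses: q_B = (235 - q_X)/2, q_X = (127 - q_B)/2.
Solving the pair: q_B = 343/3, q_X = 19/3.

6.33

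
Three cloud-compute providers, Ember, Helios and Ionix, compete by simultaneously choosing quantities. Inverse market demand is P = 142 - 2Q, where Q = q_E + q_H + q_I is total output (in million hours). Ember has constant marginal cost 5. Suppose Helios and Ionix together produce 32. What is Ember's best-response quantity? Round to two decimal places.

With rivals' combined output fixed at 32, Ember's profit is π_E = (142 - 2·32 - 2q_E)q_E - (5q_E) = (78 - 2q_E)q_E - (5q_E).
∂π_E/∂q_E = 73 - 4q_E = 0, so q_E = 73/4.

18.25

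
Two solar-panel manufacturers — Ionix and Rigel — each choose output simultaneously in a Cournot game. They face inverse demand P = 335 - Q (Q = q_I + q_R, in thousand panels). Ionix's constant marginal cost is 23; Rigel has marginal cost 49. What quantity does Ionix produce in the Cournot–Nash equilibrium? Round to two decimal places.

Ionix's profit: π_I = (335 - Q)q_I - (23q_I). Setting ∂π_I/∂q_I = 0: 312 - 2q_I - (q_R) = 0.
Rigel's profit: π_R = (335 - Q)q_R - (49q_R). Setting ∂π_R/∂q_R = 0: 286 - 2q_R - (q_I) = 0.
So q_I = (312 - q_R)/2 and q_R = (286 - q_I)/2.
Substituting one into the other gives q_I = 338/3 and q_R = 260/3.

112.67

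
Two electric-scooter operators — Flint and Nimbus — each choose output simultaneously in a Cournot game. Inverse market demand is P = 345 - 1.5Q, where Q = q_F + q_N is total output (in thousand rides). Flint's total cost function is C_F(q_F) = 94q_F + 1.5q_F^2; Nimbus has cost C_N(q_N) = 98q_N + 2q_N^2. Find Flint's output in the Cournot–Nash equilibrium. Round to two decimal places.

Flint's profit: π_F = (345 - 1.5Q)q_F - (94q_F + (3/2)q_F²). Setting ∂π_F/∂q_F = 0: 251 - 6q_F - (3/2)(q_N) = 0.
Nimbus's profit: π_N = (345 - 1.5Q)q_N - (98q_N + 2q_N²). Setting ∂π_N/∂q_N = 0: 247 - 7q_N - (3/2)(q_F) = 0.
Rearranging gives the reaction functions q_F = (251 - (3/2)q_N)/6 and q_N = (247 - (3/2)q_F)/7.
Solving the pair: q_F = 34.8805, q_N = 1474/53.

34.88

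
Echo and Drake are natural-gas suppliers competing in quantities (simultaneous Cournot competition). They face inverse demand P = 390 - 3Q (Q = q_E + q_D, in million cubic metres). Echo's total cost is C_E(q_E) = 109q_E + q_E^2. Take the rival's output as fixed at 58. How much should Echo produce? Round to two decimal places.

13.38

With the rival's output fixed at 58, Echo's profit is π_E = (390 - 3·58 - 3q_E)q_E - (109q_E + q_E²) = (216 - 3q_E)q_E - (109q_E + q_E²).
∂π_E/∂q_E = 107 - 8q_E = 0, so q_E = 107/8.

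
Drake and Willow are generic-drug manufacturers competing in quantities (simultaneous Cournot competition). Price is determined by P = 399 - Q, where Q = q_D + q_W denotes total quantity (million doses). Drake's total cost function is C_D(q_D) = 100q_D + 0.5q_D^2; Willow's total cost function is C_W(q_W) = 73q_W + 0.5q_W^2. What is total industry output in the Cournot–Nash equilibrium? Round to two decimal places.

156.25

Drake's profit: π_D = (399 - Q)q_D - (100q_D + (1/2)q_D²). Setting ∂π_D/∂q_D = 0: 299 - 3q_D - (q_W) = 0.
Willow's first-order condition: 326 - 3q_W - (q_D) = 0.
Rearranging gives the reaction functions q_D = (299 - q_W)/3 and q_W = (326 - q_D)/3.
Substituting one into the other gives q_D = 571/8 and q_W = 679/8.
Total output Q = 571/8 + 679/8 = 625/4.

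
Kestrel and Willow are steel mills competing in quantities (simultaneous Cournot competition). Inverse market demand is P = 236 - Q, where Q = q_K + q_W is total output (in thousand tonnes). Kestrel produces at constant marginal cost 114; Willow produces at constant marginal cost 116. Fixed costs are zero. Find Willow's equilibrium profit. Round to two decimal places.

1547.11

Kestrel's profit: π_K = (236 - Q)q_K - (114q_K). Setting ∂π_K/∂q_K = 0: 122 - 2q_K - (q_W) = 0.
Willow's profit: π_W = (236 - Q)q_W - (116q_W). Setting ∂π_W/∂q_W = 0: 120 - 2q_W - (q_K) = 0.
Rearranging gives the reaction functions q_K = (122 - q_W)/2 and q_W = (120 - q_K)/2.
Substituting one into the other gives q_K = 124/3 and q_W = 118/3.
Price P = 236 - 242/3 = 466/3.
Willow's profit: (466/3 - 116)·(118/3) = 1547.1111.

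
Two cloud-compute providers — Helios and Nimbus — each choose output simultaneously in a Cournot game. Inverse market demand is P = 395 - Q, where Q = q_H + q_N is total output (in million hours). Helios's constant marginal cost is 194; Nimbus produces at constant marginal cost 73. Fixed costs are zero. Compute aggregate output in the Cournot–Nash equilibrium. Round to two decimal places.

174.33

Helios's profit: π_H = (395 - Q)q_H - (194q_H). Setting ∂π_H/∂q_H = 0: 201 - 2q_H - (q_N) = 0.
Nimbus's first-order condition: 322 - 2q_N - (q_H) = 0.
So q_H = (201 - q_N)/2 and q_N = (322 - q_H)/2.
Solving the pair: q_H = 80/3, q_N = 443/3.
Total output Q = 80/3 + 443/3 = 523/3.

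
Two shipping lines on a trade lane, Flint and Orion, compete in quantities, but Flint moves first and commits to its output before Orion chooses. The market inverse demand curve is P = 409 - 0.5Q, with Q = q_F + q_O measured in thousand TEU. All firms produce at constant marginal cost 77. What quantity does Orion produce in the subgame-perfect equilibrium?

166

The follower Orion best-responds to any q_F: π_O = (409 - 0.5Q)q_O - 77q_O.
Follower FOC: 332 - (1/2)q_F - q_O = 0, so q_O(q_F) = (332 - (1/2)q_F).
The leader anticipates this reaction. Substituting into P = 409 - 0.5Q gives P = 243 - (1/4)q_F, so π_F = (243 - (1/4)q_F)q_F - 77q_F.
Maximising: ∂π_F/∂q_F = 166 - (1/2)q_F = 0, giving q_F = 332.
Then q_O = (332 - (1/2)·332) = 166.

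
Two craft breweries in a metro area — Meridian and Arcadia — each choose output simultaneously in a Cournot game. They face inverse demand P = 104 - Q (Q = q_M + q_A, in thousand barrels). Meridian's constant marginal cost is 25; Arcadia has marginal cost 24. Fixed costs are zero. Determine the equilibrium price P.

Meridian's profit: π_M = (104 - Q)q_M - (25q_M). Setting ∂π_M/∂q_M = 0: 79 - 2q_M - (q_A) = 0.
Arcadia's profit: π_A = (104 - Q)q_A - (24q_A). Setting ∂π_A/∂q_A = 0: 80 - 2q_A - (q_M) = 0.
So q_M = (79 - q_A)/2 and q_A = (80 - q_M)/2.
Substituting one into the other gives q_M = 26 and q_A = 27.
Total output Q = 53, so price P = 104 - 53 = 51.

51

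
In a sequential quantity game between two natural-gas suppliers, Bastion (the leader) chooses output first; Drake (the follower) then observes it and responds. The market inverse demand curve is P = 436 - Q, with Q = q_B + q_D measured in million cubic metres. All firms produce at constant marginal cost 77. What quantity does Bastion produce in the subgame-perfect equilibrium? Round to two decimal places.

Solve by backward induction. Given q_B, the follower Drake maximises π_D = (436 - q_B - q_D)q_D - 77q_D.
Setting the follower's marginal profit to zero, 359 - q_B - 2q_D = 0, i.e. q_D = (359 - q_B)/2.
Bastion substitutes q_D(q_B) into its own profit: π_B = q_B(436 - q_B - (359 - q_B)/2) - 77q_B = (513/2 - (1/2)q_B)q_B - 77q_B.
Maximising: ∂π_B/∂q_B = 359/2 - q_B = 0, giving q_B = 359/2.
Then q_D = (359 - 359/2)/2 = 359/4.

179.50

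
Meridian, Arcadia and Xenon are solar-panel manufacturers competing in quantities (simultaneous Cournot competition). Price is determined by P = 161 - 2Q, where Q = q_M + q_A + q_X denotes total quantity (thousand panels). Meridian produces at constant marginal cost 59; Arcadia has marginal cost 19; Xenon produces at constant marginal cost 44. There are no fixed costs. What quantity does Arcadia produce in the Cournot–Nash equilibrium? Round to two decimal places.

25.88

Meridian's profit: π_M = (161 - 2Q)q_M - (59q_M). Setting ∂π_M/∂q_M = 0: 102 - 4q_M - 2(q_A + q_X) = 0.
Arcadia's profit: π_A = (161 - 2Q)q_A - (19q_A). Setting ∂π_A/∂q_A = 0: 142 - 4q_A - 2(q_M + q_X) = 0.
Xenon's profit: π_X = (161 - 2Q)q_X - (44q_X). Setting ∂π_X/∂q_X = 0: 117 - 4q_X - 2(q_M + q_A) = 0.
Adding the 3 conditions: 361 − 4Q − 4Q = 0, i.e. Q = 361/8.
Back-substituting: q_M = (102 − 361/4)/2 = 47/8, q_A = (142 − 361/4)/2 = 207/8, q_X = (117 − 361/4)/2 = 107/8.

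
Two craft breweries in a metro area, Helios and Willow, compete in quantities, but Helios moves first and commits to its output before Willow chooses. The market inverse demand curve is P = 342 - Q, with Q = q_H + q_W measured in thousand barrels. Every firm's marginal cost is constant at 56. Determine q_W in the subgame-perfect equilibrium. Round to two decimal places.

The follower Willow best-responds to any q_H: π_W = (342 - Q)q_W - 56q_W.
Setting the follower's marginal profit to zero, 286 - q_H - 2q_W = 0, i.e. q_W = (286 - q_H)/2.
The leader anticipates this reaction. Substituting into P = 342 - Q gives P = 199 - (1/2)q_H, so π_H = (199 - (1/2)q_H)q_H - 56q_H.
Maximising: ∂π_H/∂q_H = 143 - q_H = 0, giving q_H = 143.
Then q_W = (286 - 143)/2 = 143/2.

71.50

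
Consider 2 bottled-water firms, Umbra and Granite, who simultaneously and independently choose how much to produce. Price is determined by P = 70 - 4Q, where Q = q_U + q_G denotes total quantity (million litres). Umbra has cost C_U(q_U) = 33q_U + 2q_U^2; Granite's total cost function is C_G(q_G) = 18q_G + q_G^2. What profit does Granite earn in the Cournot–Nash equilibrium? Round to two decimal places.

Umbra's profit: π_U = (70 - 4Q)q_U - (33q_U + 2q_U²). Setting ∂π_U/∂q_U = 0: 37 - 12q_U - 4(q_G) = 0.
Granite's profit: π_G = (70 - 4Q)q_G - (18q_G + q_G²). Setting ∂π_G/∂q_G = 0: 52 - 10q_G - 4(q_U) = 0.
Best responses: q_U = (37 - 4q_G)/12, q_G = (52 - 4q_U)/10.
Substituting one into the other gives q_U = 81/52 and q_G = 119/26.
Price P = 70 - 4·(319/52) = 591/13.
Granite's profit: (591/13)·(119/26) - 18·(119/26) - (119/26)² = 104.7411.

104.74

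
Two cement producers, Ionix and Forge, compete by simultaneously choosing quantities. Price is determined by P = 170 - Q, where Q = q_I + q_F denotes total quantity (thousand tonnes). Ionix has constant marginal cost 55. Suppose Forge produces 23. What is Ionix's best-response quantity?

With the rival's output fixed at 23, Ionix's profit is π_I = (170 - 23 - q_I)q_I - (55q_I) = (147 - q_I)q_I - (55q_I).
∂π_I/∂q_I = 92 - 2q_I = 0, so q_I = 46.

46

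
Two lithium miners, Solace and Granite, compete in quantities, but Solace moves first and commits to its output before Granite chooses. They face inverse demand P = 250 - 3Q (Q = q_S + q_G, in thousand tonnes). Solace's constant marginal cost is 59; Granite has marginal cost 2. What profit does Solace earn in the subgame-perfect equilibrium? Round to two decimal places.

Solve by backward induction. Given q_S, the follower Granite maximises π_G = (250 - 3q_S - 3q_G)q_G - 2q_G.
Follower FOC: 248 - 3q_S - 6q_G = 0, so q_G(q_S) = (248 - 3q_S)/6.
Solace substitutes q_G(q_S) into its own profit: π_S = q_S(250 - 3q_S - (248 - 3q_S)/2) - 59q_S = (126 - (3/2)q_S)q_S - 59q_S.
Leader FOC: 67 - 3q_S = 0, so q_S = 67/3.
Then q_G = (248 - 3·(67/3))/6 = 181/6.
Price P = 250 - 3·(105/2) = 185/2.
Solace's profit: (185/2 - 59)·(67/3) = 748.1667.

748.17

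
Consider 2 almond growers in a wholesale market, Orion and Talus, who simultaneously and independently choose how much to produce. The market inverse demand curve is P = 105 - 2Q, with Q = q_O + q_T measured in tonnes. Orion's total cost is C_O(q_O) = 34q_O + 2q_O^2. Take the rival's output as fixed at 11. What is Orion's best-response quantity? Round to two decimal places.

6.13

With the rival's output fixed at 11, Orion's profit is π_O = (105 - 2·11 - 2q_O)q_O - (34q_O + 2q_O²) = (83 - 2q_O)q_O - (34q_O + 2q_O²).
∂π_O/∂q_O = 49 - 8q_O = 0, so q_O = 49/8.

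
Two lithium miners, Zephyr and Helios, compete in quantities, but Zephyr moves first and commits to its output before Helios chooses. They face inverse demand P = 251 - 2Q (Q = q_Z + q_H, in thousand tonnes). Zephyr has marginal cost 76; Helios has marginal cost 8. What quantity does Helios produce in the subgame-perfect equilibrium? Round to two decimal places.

The follower Helios best-responds to any q_Z: π_H = (251 - 2Q)q_H - 8q_H.
Follower FOC: 243 - 2q_Z - 4q_H = 0, so q_H(q_Z) = (243 - 2q_Z)/4.
The leader anticipates this reaction. Substituting into P = 251 - 2Q gives P = 259/2 - q_Z, so π_Z = (259/2 - q_Z)q_Z - 76q_Z.
Leader FOC: 107/2 - 2q_Z = 0, so q_Z = 107/4.
Then q_H = (243 - 2·(107/4))/4 = 379/8.

47.38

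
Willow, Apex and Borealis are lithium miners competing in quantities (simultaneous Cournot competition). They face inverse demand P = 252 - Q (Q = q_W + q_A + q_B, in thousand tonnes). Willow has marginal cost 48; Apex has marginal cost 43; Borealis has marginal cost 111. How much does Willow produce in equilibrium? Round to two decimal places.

Willow's profit: π_W = (252 - Q)q_W - (48q_W). Setting ∂π_W/∂q_W = 0: 204 - 2q_W - (q_A + q_B) = 0.
Apex's profit: π_A = (252 - Q)q_A - (43q_A). Setting ∂π_A/∂q_A = 0: 209 - 2q_A - (q_W + q_B) = 0.
Borealis's first-order condition: 141 - 2q_B - (q_W + q_A) = 0.
Adding the 3 conditions: 554 − 2Q − 2Q = 0, i.e. Q = 277/2.
Back-substituting: q_W = (204 − 277/2) = 131/2, q_A = (209 − 277/2) = 141/2, q_B = (141 − 277/2) = 5/2.

65.50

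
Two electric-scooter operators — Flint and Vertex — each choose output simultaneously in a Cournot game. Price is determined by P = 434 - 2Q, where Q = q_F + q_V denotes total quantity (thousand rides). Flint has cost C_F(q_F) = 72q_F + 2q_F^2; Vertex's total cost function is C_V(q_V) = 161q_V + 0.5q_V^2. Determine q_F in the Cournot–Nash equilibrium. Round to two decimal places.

35.11

Flint's profit: π_F = (434 - 2Q)q_F - (72q_F + 2q_F²). Setting ∂π_F/∂q_F = 0: 362 - 8q_F - 2(q_V) = 0.
Vertex's profit: π_V = (434 - 2Q)q_V - (161q_V + (1/2)q_V²). Setting ∂π_V/∂q_V = 0: 273 - 5q_V - 2(q_F) = 0.
So q_F = (362 - 2q_V)/8 and q_V = (273 - 2q_F)/5.
Solving the pair: q_F = 316/9, q_V = 365/9.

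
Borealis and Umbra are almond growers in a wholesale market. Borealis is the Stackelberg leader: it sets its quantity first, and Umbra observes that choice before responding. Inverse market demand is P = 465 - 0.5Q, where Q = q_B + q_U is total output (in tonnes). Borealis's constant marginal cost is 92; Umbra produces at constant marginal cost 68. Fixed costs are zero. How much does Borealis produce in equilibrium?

The follower Umbra best-responds to any q_B: π_U = (465 - 0.5Q)q_U - 68q_U.
Follower FOC: 397 - (1/2)q_B - q_U = 0, so q_U(q_B) = (397 - (1/2)q_B).
Borealis substitutes q_U(q_B) into its own profit: π_B = q_B(465 - (1/2)q_B - (397 - (1/2)q_B)/2) - 92q_B = (533/2 - (1/4)q_B)q_B - 92q_B.
Maximising: ∂π_B/∂q_B = 349/2 - (1/2)q_B = 0, giving q_B = 349.
Then q_U = (397 - (1/2)·349) = 445/2.

349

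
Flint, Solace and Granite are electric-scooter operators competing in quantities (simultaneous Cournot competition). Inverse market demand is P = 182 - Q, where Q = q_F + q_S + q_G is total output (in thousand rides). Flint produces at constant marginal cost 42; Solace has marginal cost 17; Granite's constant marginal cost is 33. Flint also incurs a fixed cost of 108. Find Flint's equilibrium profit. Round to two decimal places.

Flint's profit: π_F = (182 - Q)q_F - (42q_F). Setting ∂π_F/∂q_F = 0: 140 - 2q_F - (q_S + q_G) = 0.
Solace's profit: π_S = (182 - Q)q_S - (17q_S). Setting ∂π_S/∂q_S = 0: 165 - 2q_S - (q_F + q_G) = 0.
Granite's profit: π_G = (182 - Q)q_G - (33q_G). Setting ∂π_G/∂q_G = 0: 149 - 2q_G - (q_F + q_S) = 0.
Summing all 3 equations gives 454 − 4Q = 0, hence Q = 227/2.
Back-substituting: q_F = (140 − 227/2) = 53/2, q_S = (165 − 227/2) = 103/2, q_G = (149 − 227/2) = 71/2.
Price P = 182 - 227/2 = 137/2.
Flint's profit: (137/2 - 42)·(53/2) - 108 = 594.2500.

594.25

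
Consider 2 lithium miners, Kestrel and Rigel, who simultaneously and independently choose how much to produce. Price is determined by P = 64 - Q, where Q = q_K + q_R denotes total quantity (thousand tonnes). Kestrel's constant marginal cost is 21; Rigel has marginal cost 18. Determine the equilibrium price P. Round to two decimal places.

34.33

Kestrel's profit: π_K = (64 - Q)q_K - (21q_K). Setting ∂π_K/∂q_K = 0: 43 - 2q_K - (q_R) = 0.
Rigel's profit: π_R = (64 - Q)q_R - (18q_R). Setting ∂π_R/∂q_R = 0: 46 - 2q_R - (q_K) = 0.
Best responses: q_K = (43 - q_R)/2, q_R = (46 - q_K)/2.
Solving the pair: q_K = 40/3, q_R = 49/3.
Total output Q = 89/3, so price P = 64 - 89/3 = 103/3.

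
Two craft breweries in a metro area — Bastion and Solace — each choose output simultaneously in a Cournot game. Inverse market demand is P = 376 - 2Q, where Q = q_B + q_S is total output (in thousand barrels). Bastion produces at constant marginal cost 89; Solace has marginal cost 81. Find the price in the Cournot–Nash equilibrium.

182

Bastion's profit: π_B = (376 - 2Q)q_B - (89q_B). Setting ∂π_B/∂q_B = 0: 287 - 4q_B - 2(q_S) = 0.
Solace's first-order condition: 295 - 4q_S - 2(q_B) = 0.
Rearranging gives the reaction functions q_B = (287 - 2q_S)/4 and q_S = (295 - 2q_B)/4.
Solving the pair: q_B = 93/2, q_S = 101/2.
Total output Q = 97, so price P = 376 - 2·97 = 182.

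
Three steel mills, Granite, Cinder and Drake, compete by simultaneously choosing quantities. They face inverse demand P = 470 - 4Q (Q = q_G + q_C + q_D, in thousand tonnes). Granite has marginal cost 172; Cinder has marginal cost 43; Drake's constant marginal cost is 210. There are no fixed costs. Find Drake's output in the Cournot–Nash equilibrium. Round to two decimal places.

3.44

Granite's profit: π_G = (470 - 4Q)q_G - (172q_G). Setting ∂π_G/∂q_G = 0: 298 - 8q_G - 4(q_C + q_D) = 0.
Cinder's first-order condition: 427 - 8q_C - 4(q_G + q_D) = 0.
Drake's profit: π_D = (470 - 4Q)q_D - (210q_D). Setting ∂π_D/∂q_D = 0: 260 - 8q_D - 4(q_G + q_C) = 0.
Adding the 3 first-order conditions: 985 − 16Q = 0, so Q = 985/16.
Back-substituting: q_G = (298 − 985/4)/4 = 207/16, q_C = (427 − 985/4)/4 = 723/16, q_D = (260 − 985/4)/4 = 55/16.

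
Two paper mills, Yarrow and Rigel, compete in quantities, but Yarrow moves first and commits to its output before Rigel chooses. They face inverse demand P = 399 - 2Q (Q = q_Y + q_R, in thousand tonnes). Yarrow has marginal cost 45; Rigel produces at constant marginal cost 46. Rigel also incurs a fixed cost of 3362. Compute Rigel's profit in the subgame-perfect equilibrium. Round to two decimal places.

The follower Rigel best-responds to any q_Y: π_R = (399 - 2Q)q_R - 46q_R.
Follower FOC: 353 - 2q_Y - 4q_R = 0, so q_R(q_Y) = (353 - 2q_Y)/4.
The leader anticipates this reaction. Substituting into P = 399 - 2Q gives P = 445/2 - q_Y, so π_Y = (445/2 - q_Y)q_Y - 45q_Y.
Leader FOC: 355/2 - 2q_Y = 0, so q_Y = 355/4.
Then q_R = (353 - 2·(355/4))/4 = 351/8.
Price P = 399 - 2·(1061/8) = 535/4.
Rigel's profit: (535/4 - 46)·(351/8) - 3362 = 488.0313.

488.03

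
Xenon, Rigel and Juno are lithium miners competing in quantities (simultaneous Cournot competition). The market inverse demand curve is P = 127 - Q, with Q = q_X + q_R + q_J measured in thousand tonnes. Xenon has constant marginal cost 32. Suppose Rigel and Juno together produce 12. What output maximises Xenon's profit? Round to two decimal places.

With rivals' combined output fixed at 12, Xenon's profit is π_X = (127 - 12 - q_X)q_X - (32q_X) = (115 - q_X)q_X - (32q_X).
∂π_X/∂q_X = 83 - 2q_X = 0, so q_X = 83/2.

41.50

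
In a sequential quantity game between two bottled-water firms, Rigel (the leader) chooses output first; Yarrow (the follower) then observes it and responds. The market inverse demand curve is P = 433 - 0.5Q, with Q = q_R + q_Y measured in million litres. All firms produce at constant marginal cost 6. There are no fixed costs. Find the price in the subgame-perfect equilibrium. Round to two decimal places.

112.75

The follower Yarrow best-responds to any q_R: π_Y = (433 - 0.5Q)q_Y - 6q_Y.
Setting the follower's marginal profit to zero, 427 - (1/2)q_R - q_Y = 0, i.e. q_Y = (427 - (1/2)q_R).
Rigel substitutes q_Y(q_R) into its own profit: π_R = q_R(433 - (1/2)q_R - (427 - (1/2)q_R)/2) - 6q_R = (439/2 - (1/4)q_R)q_R - 6q_R.
The leader's first-order condition 427/2 - (1/2)q_R = 0 yields q_R = 427.
Then q_Y = (427 - (1/2)·427) = 427/2.
Total output Q = 1281/2, so price P = 433 - (1/2)·(1281/2) = 451/4.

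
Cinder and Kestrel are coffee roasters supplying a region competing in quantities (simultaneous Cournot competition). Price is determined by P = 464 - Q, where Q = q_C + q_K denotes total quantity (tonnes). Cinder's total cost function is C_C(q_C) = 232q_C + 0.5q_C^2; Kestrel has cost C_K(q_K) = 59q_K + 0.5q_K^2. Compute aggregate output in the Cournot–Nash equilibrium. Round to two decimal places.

159.25

Cinder's profit: π_C = (464 - Q)q_C - (232q_C + (1/2)q_C²). Setting ∂π_C/∂q_C = 0: 232 - 3q_C - (q_K) = 0.
Kestrel's profit: π_K = (464 - Q)q_K - (59q_K + (1/2)q_K²). Setting ∂π_K/∂q_K = 0: 405 - 3q_K - (q_C) = 0.
So q_C = (232 - q_K)/3 and q_K = (405 - q_C)/3.
Substituting one into the other gives q_C = 291/8 and q_K = 983/8.
Total output Q = 291/8 + 983/8 = 637/4.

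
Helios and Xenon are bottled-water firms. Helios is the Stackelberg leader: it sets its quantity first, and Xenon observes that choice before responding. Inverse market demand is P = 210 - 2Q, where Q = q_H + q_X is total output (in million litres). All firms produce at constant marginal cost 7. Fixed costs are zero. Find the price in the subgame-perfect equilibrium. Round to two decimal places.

57.75

The follower Xenon best-responds to any q_H: π_X = (210 - 2Q)q_X - 7q_X.
Setting the follower's marginal profit to zero, 203 - 2q_H - 4q_X = 0, i.e. q_X = (203 - 2q_H)/4.
Helios substitutes q_X(q_H) into its own profit: π_H = q_H(210 - 2q_H - (203 - 2q_H)/2) - 7q_H = (217/2 - q_H)q_H - 7q_H.
The leader's first-order condition 203/2 - 2q_H = 0 yields q_H = 203/4.
Then q_X = (203 - 2·(203/4))/4 = 203/8.
Total output Q = 609/8, so price P = 210 - 2·(609/8) = 231/4.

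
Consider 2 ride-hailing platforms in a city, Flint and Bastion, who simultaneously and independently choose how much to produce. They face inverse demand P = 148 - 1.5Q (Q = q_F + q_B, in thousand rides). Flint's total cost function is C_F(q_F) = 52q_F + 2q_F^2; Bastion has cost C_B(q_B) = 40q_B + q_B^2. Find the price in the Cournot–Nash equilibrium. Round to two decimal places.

Flint's profit: π_F = (148 - 1.5Q)q_F - (52q_F + 2q_F²). Setting ∂π_F/∂q_F = 0: 96 - 7q_F - (3/2)(q_B) = 0.
Bastion's profit: π_B = (148 - 1.5Q)q_B - (40q_B + q_B²). Setting ∂π_B/∂q_B = 0: 108 - 5q_B - (3/2)(q_F) = 0.
So q_F = (96 - (3/2)q_B)/7 and q_B = (108 - (3/2)q_F)/5.
Solving the pair: q_F = 1272/131, q_B = 18.6870.
Total output Q = 28.3969, so price P = 148 - (3/2)·28.3969 = 105.4046.

105.40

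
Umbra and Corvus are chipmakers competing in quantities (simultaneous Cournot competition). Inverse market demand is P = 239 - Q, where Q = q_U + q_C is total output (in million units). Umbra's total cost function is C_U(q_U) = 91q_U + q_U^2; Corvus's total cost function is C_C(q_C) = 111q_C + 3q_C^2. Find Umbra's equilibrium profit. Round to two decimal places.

2320.78

Umbra's profit: π_U = (239 - Q)q_U - (91q_U + q_U²). Setting ∂π_U/∂q_U = 0: 148 - 4q_U - (q_C) = 0.
Corvus's first-order condition: 128 - 8q_C - (q_U) = 0.
Best responses: q_U = (148 - q_C)/4, q_C = (128 - q_U)/8.
Substituting one into the other gives q_U = 1056/31 and q_C = 364/31.
Price P = 239 - 1420/31 = 193.1935.
Umbra's profit: 193.1935·(1056/31) - 91·(1056/31) - (1056/31)² = 2320.7825.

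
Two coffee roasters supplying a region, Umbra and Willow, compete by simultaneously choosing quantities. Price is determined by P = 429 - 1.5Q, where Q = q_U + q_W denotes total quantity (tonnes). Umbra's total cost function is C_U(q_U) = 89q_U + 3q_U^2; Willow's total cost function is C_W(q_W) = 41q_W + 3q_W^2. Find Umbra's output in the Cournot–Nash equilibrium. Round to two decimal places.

31.47

Umbra's profit: π_U = (429 - 1.5Q)q_U - (89q_U + 3q_U²). Setting ∂π_U/∂q_U = 0: 340 - 9q_U - (3/2)(q_W) = 0.
Willow's first-order condition: 388 - 9q_W - (3/2)(q_U) = 0.
Best responses: q_U = (340 - (3/2)q_W)/9, q_W = (388 - (3/2)q_U)/9.
Solving the pair: q_U = 472/15, q_W = 568/15.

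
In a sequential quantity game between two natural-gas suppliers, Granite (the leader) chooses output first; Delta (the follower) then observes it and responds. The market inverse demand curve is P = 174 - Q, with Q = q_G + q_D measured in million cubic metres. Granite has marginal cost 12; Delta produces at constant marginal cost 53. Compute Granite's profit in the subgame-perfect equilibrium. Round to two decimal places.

The follower Delta best-responds to any q_G: π_D = (174 - Q)q_D - 53q_D.
∂π_D/∂q_D = 121 - q_G - 2q_D = 0 gives the reaction function q_D = (121 - q_G)/2.
Granite substitutes q_D(q_G) into its own profit: π_G = q_G(174 - q_G - (121 - q_G)/2) - 12q_G = (227/2 - (1/2)q_G)q_G - 12q_G.
Maximising: ∂π_G/∂q_G = 203/2 - q_G = 0, giving q_G = 203/2.
Then q_D = (121 - 203/2)/2 = 39/4.
Price P = 174 - 445/4 = 251/4.
Granite's profit: (251/4 - 12)·(203/2) = 5151.1250.

5151.13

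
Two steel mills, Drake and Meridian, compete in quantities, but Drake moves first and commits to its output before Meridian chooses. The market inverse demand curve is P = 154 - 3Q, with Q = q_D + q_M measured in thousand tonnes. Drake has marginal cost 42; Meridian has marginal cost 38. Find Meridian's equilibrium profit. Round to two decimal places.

320.33

The follower Meridian best-responds to any q_D: π_M = (154 - 3Q)q_M - 38q_M.
Follower FOC: 116 - 3q_D - 6q_M = 0, so q_M(q_D) = (116 - 3q_D)/6.
Drake substitutes q_M(q_D) into its own profit: π_D = q_D(154 - 3q_D - (116 - 3q_D)/2) - 42q_D = (96 - (3/2)q_D)q_D - 42q_D.
Leader FOC: 54 - 3q_D = 0, so q_D = 18.
Then q_M = (116 - 3·18)/6 = 31/3.
Price P = 154 - 3·(85/3) = 69.
Meridian's profit: (69 - 38)·(31/3) = 961/3.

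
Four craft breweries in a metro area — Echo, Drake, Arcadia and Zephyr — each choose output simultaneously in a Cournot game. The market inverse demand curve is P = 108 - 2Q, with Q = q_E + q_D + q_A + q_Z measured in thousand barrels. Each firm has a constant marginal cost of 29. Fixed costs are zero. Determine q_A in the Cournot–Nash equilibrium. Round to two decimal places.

Each firm earns π_i = (108 - 2Q)q_i - 29q_i.
First-order condition (treating rivals' output as given): 79 - 4q_i - 2·Σ_{j≠i} q_j = 0.
With identical firms every q_j equals q_i, so Σ_{j≠i} q_j = 3q_i and 79 = 10q_i, giving q_i = 79/10.

7.90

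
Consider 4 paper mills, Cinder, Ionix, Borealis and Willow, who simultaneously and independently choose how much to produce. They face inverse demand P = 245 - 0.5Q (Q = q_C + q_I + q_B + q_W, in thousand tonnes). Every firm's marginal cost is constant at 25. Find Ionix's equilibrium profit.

3872

Each firm earns π_i = (245 - 0.5Q)q_i - 25q_i.
Setting ∂π_i/∂q_i = 0 with rivals' quantities fixed: 220 - q_i - (1/2)·Σ_{j≠i} q_j = 0.
By symmetry each firm produces the same amount; substituting Σ_{j≠i} q_j = 3q_i yields q_i = 220/(5/2) = 88.
Price P = 245 - (1/2)·352 = 69.
Ionix's profit: (69 - 25)·88 = 3872.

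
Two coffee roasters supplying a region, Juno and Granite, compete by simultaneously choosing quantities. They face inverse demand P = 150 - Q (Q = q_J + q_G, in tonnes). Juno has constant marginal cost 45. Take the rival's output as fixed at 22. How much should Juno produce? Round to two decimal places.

With the rival's output fixed at 22, Juno's profit is π_J = (150 - 22 - q_J)q_J - (45q_J) = (128 - q_J)q_J - (45q_J).
∂π_J/∂q_J = 83 - 2q_J = 0, so q_J = 83/2.

41.50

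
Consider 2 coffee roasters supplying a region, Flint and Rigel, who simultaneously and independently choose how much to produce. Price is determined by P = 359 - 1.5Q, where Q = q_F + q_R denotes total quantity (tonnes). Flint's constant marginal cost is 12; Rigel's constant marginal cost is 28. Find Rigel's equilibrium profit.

Flint's profit: π_F = (359 - 1.5Q)q_F - (12q_F). Setting ∂π_F/∂q_F = 0: 347 - 3q_F - (3/2)(q_R) = 0.
Rigel's first-order condition: 331 - 3q_R - (3/2)(q_F) = 0.
Rearranging gives the reaction functions q_F = (347 - (3/2)q_R)/3 and q_R = (331 - (3/2)q_F)/3.
Solving the pair: q_F = 242/3, q_R = 70.
Price P = 359 - (3/2)·(452/3) = 133.
Rigel's profit: (133 - 28)·70 = 7350.

7350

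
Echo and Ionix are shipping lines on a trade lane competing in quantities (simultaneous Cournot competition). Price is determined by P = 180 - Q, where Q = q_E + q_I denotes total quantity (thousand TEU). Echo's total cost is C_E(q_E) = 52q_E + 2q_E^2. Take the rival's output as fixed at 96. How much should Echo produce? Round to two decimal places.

With the rival's output fixed at 96, Echo's profit is π_E = (180 - 96 - q_E)q_E - (52q_E + 2q_E²) = (84 - q_E)q_E - (52q_E + 2q_E²).
∂π_E/∂q_E = 32 - 6q_E = 0, so q_E = 16/3.

5.33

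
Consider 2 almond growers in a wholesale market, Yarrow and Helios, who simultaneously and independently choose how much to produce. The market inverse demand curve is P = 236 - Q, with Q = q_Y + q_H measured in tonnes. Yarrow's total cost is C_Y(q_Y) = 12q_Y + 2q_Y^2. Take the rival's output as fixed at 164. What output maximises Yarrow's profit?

With the rival's output fixed at 164, Yarrow's profit is π_Y = (236 - 164 - q_Y)q_Y - (12q_Y + 2q_Y²) = (72 - q_Y)q_Y - (12q_Y + 2q_Y²).
∂π_Y/∂q_Y = 60 - 6q_Y = 0, so q_Y = 10.

10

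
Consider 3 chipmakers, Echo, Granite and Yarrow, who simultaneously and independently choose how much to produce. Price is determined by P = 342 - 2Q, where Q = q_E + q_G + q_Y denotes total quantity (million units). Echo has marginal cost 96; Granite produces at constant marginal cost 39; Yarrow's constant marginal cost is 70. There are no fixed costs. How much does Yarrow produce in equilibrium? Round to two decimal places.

33.38

Echo's profit: π_E = (342 - 2Q)q_E - (96q_E). Setting ∂π_E/∂q_E = 0: 246 - 4q_E - 2(q_G + q_Y) = 0.
Granite's profit: π_G = (342 - 2Q)q_G - (39q_G). Setting ∂π_G/∂q_G = 0: 303 - 4q_G - 2(q_E + q_Y) = 0.
Yarrow's profit: π_Y = (342 - 2Q)q_Y - (70q_Y). Setting ∂π_Y/∂q_Y = 0: 272 - 4q_Y - 2(q_E + q_G) = 0.
Adding the 3 first-order conditions: 821 − 8Q = 0, so Q = 821/8.
Back-substituting: q_E = (246 − 821/4)/2 = 163/8, q_G = (303 − 821/4)/2 = 391/8, q_Y = (272 − 821/4)/2 = 267/8.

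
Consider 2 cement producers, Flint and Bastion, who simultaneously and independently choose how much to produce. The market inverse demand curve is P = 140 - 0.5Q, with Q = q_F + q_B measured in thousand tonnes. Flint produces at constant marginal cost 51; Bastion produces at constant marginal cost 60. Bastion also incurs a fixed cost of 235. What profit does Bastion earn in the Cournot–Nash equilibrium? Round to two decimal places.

885.22

Flint's profit: π_F = (140 - 0.5Q)q_F - (51q_F). Setting ∂π_F/∂q_F = 0: 89 - q_F - (1/2)(q_B) = 0.
Bastion's profit: π_B = (140 - 0.5Q)q_B - (60q_B). Setting ∂π_B/∂q_B = 0: 80 - q_B - (1/2)(q_F) = 0.
Rearranging gives the reaction functions q_F = (89 - (1/2)q_B) and q_B = (80 - (1/2)q_F).
Substituting one into the other gives q_F = 196/3 and q_B = 142/3.
Price P = 140 - (1/2)·(338/3) = 251/3.
Bastion's profit: (251/3 - 60)·(142/3) - 235 = 885.2222.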